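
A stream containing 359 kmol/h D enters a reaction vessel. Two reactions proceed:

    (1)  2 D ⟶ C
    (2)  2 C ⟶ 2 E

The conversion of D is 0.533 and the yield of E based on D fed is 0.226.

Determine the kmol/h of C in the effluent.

14.5 kmol/h

Conversion of D: D consumed = 2ξ₁ = 0.533 × 359 → ξ₁ = 95.67 kmol/h.
Yield of E: 2ξ₂ / 359 = 0.226 → ξ₂ = 40.57 kmol/h.
Outlet amounts (n = n₀ + Σ ν·ξ):
  D: 359 − 2(95.67) = 167.7
  C: 0 + 1(95.67) − 2(40.57) = 14.54
  E: 0 + 2(40.57) = 81.13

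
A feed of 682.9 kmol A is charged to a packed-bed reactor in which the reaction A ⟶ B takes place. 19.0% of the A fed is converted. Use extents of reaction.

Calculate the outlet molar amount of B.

A reacted = 0.19 × 682.9 = 129.8 kmol; ν_A = −1, so ξ = 129.8/1 = 129.8 kmol.
Outlet amounts (n = n₀ + ν ξ):
  A: 682.9 − 1(129.8) = 553.1
  B: 0 + 1(129.8) = 129.8

130 kmol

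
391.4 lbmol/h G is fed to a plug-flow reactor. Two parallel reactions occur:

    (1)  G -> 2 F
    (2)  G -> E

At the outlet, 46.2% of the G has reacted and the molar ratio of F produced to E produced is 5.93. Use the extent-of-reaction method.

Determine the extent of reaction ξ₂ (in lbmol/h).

ξ₂ = 45.6 lbmol/h

Conversion of G: G consumed = 0.462 × 391.4 = 180.8 lbmol/h = 1ξ₁ + 1ξ₂.
Selectivity: 2ξ₁ / (1ξ₂) = 5.93 → ξ₁ = 2.965 ξ₂.
Substitute: (1·2.965 + 1) ξ₂ = 180.8 → ξ₂ = 45.61 lbmol/h, ξ₁ = 135.2 lbmol/h.
Outlet amounts (n = n₀ + Σ ν·ξ):
  G: 391.4 − 1(135.2) − 1(45.61) = 210.6
  F: 0 + 2(135.2) = 270.4
  E: 0 + 1(45.61) = 45.61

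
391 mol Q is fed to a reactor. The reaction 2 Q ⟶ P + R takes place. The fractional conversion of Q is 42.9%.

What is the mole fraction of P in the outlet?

0.214

Q reacted = 0.429 × 391 = 167.7 mol; ν_Q = −2, so ξ = 167.7/2 = 83.87 mol.
Outlet amounts (n = n₀ + ν ξ):
  Q: 391 − 2(83.87) = 223.3
  P: 0 + 1(83.87) = 83.87
  R: 0 + 1(83.87) = 83.87
Total out = 391 mol; y_P = 83.87 / 391 = 0.2145.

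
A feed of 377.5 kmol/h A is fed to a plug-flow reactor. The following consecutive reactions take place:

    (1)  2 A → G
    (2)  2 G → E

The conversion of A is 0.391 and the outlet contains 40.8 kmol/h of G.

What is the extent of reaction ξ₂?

ξ₂ = 16.5 kmol/h

Conversion of A: A consumed = 2ξ₁ = 0.391 × 377.5 → ξ₁ = 73.8 kmol/h.
G balance: n_G = 0 + 1ξ₁ − 2ξ₂ = 40.8 → ξ₂ = (1·73.8 − 40.8)/2 = 16.5 kmol/h.
Outlet amounts (n = n₀ + Σ ν·ξ):
  A: 377.5 − 2(73.8) = 229.9
  G: 0 + 1(73.8) − 2(16.5) = 40.8
  E: 0 + 1(16.5) = 16.5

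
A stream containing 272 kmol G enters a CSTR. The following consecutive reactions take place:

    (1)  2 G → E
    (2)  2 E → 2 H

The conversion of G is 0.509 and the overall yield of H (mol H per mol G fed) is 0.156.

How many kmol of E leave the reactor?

Conversion of G: G consumed = 2ξ₁ = 0.509 × 272 → ξ₁ = 69.22 kmol.
Yield of H: 2ξ₂ / 272 = 0.156 → ξ₂ = 21.22 kmol.
Outlet amounts (n = n₀ + Σ ν·ξ):
  G: 272 − 2(69.22) = 133.6
  E: 0 + 1(69.22) − 2(21.22) = 26.79
  H: 0 + 2(21.22) = 42.43

26.8 kmol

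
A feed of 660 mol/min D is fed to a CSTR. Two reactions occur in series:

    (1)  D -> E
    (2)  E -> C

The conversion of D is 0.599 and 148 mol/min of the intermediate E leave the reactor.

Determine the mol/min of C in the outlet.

247 mol/min

Conversion of D: D consumed = 1ξ₁ = 0.599 × 660 → ξ₁ = 395.3 mol/min.
E balance: n_E = 0 + 1ξ₁ − 1ξ₂ = 148 → ξ₂ = (1·395.3 − 148)/1 = 247.3 mol/min.
Outlet amounts (n = n₀ + Σ ν·ξ):
  D: 660 − 1(395.3) = 264.7
  E: 0 + 1(395.3) − 1(247.3) = 148
  C: 0 + 1(247.3) = 247.3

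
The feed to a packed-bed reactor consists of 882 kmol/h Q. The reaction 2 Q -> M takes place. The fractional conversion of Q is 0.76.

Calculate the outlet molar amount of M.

335 kmol/h

Q reacted = 0.76 × 882 = 670.3 kmol/h; ν_Q = −2, so ξ = 670.3/2 = 335.2 kmol/h.
Outlet amounts (n = n₀ + ν ξ):
  Q: 882 − 2(335.2) = 211.7
  M: 0 + 1(335.2) = 335.2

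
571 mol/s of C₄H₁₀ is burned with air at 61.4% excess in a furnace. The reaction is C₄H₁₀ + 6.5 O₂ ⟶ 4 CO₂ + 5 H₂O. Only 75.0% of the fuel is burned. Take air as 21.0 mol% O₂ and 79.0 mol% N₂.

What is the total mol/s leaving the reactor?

Stoichiometric O₂ = 6.5 × 571 = 3712 mol/s; O₂ fed = 3712 × 1.614 = 5990 mol/s.
N₂ fed = 5990 × 79/21 = 22540 mol/s.
Fuel reacted = 0.75 × 571 → ξ = 428.2 mol/s.
Outlet (n = n₀ + ν ξ):
  C₄H₁₀: 571 − 1(428.2) = 142.8
  O₂: 5990 − 6.5(428.2) = 3207
  N₂: 22540 (inert)
  CO₂: 0 + 4(428.2) = 1713
  H₂O: 0 + 5(428.2) = 2141
Total out = 142.8 + 3207 + 22540 + 1713 + 2141 = 29740 mol/s.

29700 mol/s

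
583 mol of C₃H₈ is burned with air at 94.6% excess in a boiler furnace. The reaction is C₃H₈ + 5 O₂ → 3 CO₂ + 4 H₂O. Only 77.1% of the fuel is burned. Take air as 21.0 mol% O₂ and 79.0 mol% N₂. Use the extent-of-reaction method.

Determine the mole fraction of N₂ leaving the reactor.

Stoichiometric O₂ = 5 × 583 = 2915 mol; O₂ fed = 2915 × 1.946 = 5673 mol.
N₂ fed = 5673 × 79/21 = 21340 mol.
Fuel reacted = 0.771 × 583 → ξ = 449.5 mol.
Outlet (n = n₀ + ν ξ):
  C₃H₈: 583 − 1(449.5) = 133.5
  O₂: 5673 − 5(449.5) = 3425
  N₂: 21340 (inert)
  CO₂: 0 + 3(449.5) = 1348
  H₂O: 0 + 4(449.5) = 1798
Total out = 28040 mol; y_N₂ = 21340 / 28040 = 0.7609.

0.761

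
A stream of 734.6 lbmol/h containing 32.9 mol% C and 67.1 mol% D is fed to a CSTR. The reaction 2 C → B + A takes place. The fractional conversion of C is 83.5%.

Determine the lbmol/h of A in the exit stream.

101 lbmol/h

C reacted = 0.835 × 241.7 = 201.8 lbmol/h; ν_C = −2, so ξ = 201.8/2 = 100.9 lbmol/h.
Outlet amounts (n = n₀ + ν ξ):
  C: 241.7 − 2(100.9) = 39.88
  B: 0 + 1(100.9) = 100.9
  A: 0 + 1(100.9) = 100.9
  D: 492.9 (inert)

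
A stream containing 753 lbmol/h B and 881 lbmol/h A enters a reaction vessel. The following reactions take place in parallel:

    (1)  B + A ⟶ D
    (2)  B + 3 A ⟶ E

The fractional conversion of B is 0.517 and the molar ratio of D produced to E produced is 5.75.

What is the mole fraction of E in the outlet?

Conversion of B: B consumed = 0.517 × 753 = 389.3 lbmol/h = 1ξ₁ + 1ξ₂.
Selectivity: 1ξ₁ / (1ξ₂) = 5.75 → ξ₁ = 5.75 ξ₂.
Substitute: (1·5.75 + 1) ξ₂ = 389.3 → ξ₂ = 57.67 lbmol/h, ξ₁ = 331.6 lbmol/h.
Outlet amounts (n = n₀ + Σ ν·ξ):
  B: 753 − 1(331.6) − 1(57.67) = 363.7
  A: 881 − 1(331.6) − 3(57.67) = 376.4
  D: 0 + 1(331.6) = 331.6
  E: 0 + 1(57.67) = 57.67
Total out = 1129 lbmol/h; y_E = 57.67 / 1129 = 0.05107.

0.0511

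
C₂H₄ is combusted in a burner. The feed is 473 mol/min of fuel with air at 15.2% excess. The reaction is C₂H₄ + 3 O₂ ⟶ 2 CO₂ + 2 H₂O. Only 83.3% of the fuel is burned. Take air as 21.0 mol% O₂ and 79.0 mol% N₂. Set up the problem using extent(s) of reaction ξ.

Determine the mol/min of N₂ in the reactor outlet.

Stoichiometric O₂ = 3 × 473 = 1419 mol/min; O₂ fed = 1419 × 1.152 = 1635 mol/min.
N₂ fed = 1635 × 79/21 = 6150 mol/min.
Fuel reacted = 0.833 × 473 → ξ = 394 mol/min.
Outlet (n = n₀ + ν ξ):
  C₂H₄: 473 − 1(394) = 78.99
  O₂: 1635 − 3(394) = 452.7
  N₂: 6150 (inert)
  CO₂: 0 + 2(394) = 788
  H₂O: 0 + 2(394) = 788

6150 mol/min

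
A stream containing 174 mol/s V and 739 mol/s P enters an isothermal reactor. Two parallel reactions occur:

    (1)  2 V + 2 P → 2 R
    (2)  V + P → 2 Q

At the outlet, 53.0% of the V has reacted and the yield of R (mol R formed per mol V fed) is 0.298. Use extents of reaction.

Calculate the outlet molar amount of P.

647 mol/s

Yield of R: 2ξ₁ / 174 = 0.298 → ξ₁ = 25.93 mol/s.
Conversion of V: 2ξ₁ + 1ξ₂ = 0.53 × 174 = 92.22 → ξ₂ = 40.37 mol/s.
Outlet amounts (n = n₀ + Σ ν·ξ):
  V: 174 − 2(25.93) − 1(40.37) = 81.78
  P: 739 − 2(25.93) − 1(40.37) = 646.8
  R: 0 + 2(25.93) = 51.85
  Q: 0 + 2(40.37) = 80.74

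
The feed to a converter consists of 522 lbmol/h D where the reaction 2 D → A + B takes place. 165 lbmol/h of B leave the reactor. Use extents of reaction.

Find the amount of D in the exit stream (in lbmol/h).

192 lbmol/h

For B: n = n₀ + 1ξ → 165 = 0 + 1ξ, giving ξ = 165 lbmol/h.
Outlet amounts (n = n₀ + ν ξ):
  D: 522 − 2(165) = 192
  A: 0 + 1(165) = 165
  B: 0 + 1(165) = 165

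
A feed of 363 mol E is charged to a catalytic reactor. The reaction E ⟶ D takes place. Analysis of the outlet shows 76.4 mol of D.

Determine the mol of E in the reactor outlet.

287 mol

For D: n = n₀ + 1ξ → 76.4 = 0 + 1ξ, giving ξ = 76.4 mol.
Outlet amounts (n = n₀ + ν ξ):
  E: 363 − 1(76.4) = 286.6
  D: 0 + 1(76.4) = 76.4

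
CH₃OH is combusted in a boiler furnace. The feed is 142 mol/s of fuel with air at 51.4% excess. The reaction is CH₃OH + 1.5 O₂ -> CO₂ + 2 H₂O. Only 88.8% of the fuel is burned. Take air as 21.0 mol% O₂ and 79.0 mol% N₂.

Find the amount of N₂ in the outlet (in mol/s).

1210 mol/s

Stoichiometric O₂ = 1.5 × 142 = 213 mol/s; O₂ fed = 213 × 1.514 = 322.5 mol/s.
N₂ fed = 322.5 × 79/21 = 1213 mol/s.
Fuel reacted = 0.888 × 142 → ξ = 126.1 mol/s.
Outlet (n = n₀ + ν ξ):
  CH₃OH: 142 − 1(126.1) = 15.9
  O₂: 322.5 − 1.5(126.1) = 133.3
  N₂: 1213 (inert)
  CO₂: 0 + 1(126.1) = 126.1
  H₂O: 0 + 2(126.1) = 252.2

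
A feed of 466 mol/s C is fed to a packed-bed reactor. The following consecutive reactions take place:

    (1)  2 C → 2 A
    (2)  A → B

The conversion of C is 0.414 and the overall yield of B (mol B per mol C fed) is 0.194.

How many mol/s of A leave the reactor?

Conversion of C: C consumed = 2ξ₁ = 0.414 × 466 → ξ₁ = 96.46 mol/s.
Yield of B: 1ξ₂ / 466 = 0.194 → ξ₂ = 90.4 mol/s.
Outlet amounts (n = n₀ + Σ ν·ξ):
  C: 466 − 2(96.46) = 273.1
  A: 0 + 2(96.46) − 1(90.4) = 102.5
  B: 0 + 1(90.4) = 90.4

103 mol/s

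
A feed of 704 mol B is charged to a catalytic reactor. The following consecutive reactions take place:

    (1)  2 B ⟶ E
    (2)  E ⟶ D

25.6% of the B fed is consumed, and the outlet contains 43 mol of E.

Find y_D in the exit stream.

Conversion of B: B consumed = 2ξ₁ = 0.256 × 704 → ξ₁ = 90.11 mol.
E balance: n_E = 0 + 1ξ₁ − 1ξ₂ = 43 → ξ₂ = (1·90.11 − 43)/1 = 47.11 mol.
Outlet amounts (n = n₀ + Σ ν·ξ):
  B: 704 − 2(90.11) = 523.8
  E: 0 + 1(90.11) − 1(47.11) = 43
  D: 0 + 1(47.11) = 47.11
Total out = 613.9 mol; y_D = 47.11 / 613.9 = 0.07674.

0.0767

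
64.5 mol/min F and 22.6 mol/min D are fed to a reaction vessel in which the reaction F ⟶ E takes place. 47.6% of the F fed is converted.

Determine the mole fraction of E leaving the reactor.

0.352

F reacted = 0.476 × 64.5 = 30.7 mol/min; ν_F = −1, so ξ = 30.7/1 = 30.7 mol/min.
Outlet amounts (n = n₀ + ν ξ):
  F: 64.5 − 1(30.7) = 33.8
  E: 0 + 1(30.7) = 30.7
  D: 22.6 (inert)
Total out = 87.1 mol/min; y_E = 30.7 / 87.1 = 0.3525.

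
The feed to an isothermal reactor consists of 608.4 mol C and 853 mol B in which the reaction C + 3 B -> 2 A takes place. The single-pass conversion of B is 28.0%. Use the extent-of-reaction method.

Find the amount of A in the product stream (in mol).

B reacted = 0.28 × 853 = 238.8 mol; ν_B = −3, so ξ = 238.8/3 = 79.61 mol.
Outlet amounts (n = n₀ + ν ξ):
  C: 608.4 − 1(79.61) = 528.8
  B: 853 − 3(79.61) = 614.2
  A: 0 + 2(79.61) = 159.2

159 mol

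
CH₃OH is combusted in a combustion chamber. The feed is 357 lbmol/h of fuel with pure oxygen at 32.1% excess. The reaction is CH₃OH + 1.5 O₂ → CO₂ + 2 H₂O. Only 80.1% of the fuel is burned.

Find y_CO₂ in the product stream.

Stoichiometric O₂ = 1.5 × 357 = 535.5 lbmol/h; O₂ fed = 535.5 × 1.321 = 707.4 lbmol/h.
Fuel reacted = 0.801 × 357 → ξ = 286 lbmol/h.
Outlet (n = n₀ + ν ξ):
  CH₃OH: 357 − 1(286) = 71.04
  O₂: 707.4 − 1.5(286) = 278.5
  CO₂: 0 + 1(286) = 286
  H₂O: 0 + 2(286) = 571.9
Total out = 1207 lbmol/h; y_CO₂ = 286 / 1207 = 0.2368.

0.237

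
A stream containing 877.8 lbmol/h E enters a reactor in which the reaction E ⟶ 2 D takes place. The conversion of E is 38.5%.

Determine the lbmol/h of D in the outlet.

E reacted = 0.385 × 877.8 = 338 lbmol/h; ν_E = −1, so ξ = 338/1 = 338 lbmol/h.
Outlet amounts (n = n₀ + ν ξ):
  E: 877.8 − 1(338) = 539.8
  D: 0 + 2(338) = 675.9

676 lbmol/h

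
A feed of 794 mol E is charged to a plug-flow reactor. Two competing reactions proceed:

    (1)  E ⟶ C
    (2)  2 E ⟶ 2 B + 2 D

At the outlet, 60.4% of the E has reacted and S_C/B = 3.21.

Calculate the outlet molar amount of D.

Conversion of E: E consumed = 0.604 × 794 = 479.6 mol = 1ξ₁ + 2ξ₂.
Selectivity: 1ξ₁ / (2ξ₂) = 3.21 → ξ₁ = 6.42 ξ₂.
Substitute: (1·6.42 + 2) ξ₂ = 479.6 → ξ₂ = 56.96 mol, ξ₁ = 365.7 mol.
Outlet amounts (n = n₀ + Σ ν·ξ):
  E: 794 − 1(365.7) − 2(56.96) = 314.4
  C: 0 + 1(365.7) = 365.7
  B: 0 + 2(56.96) = 113.9
  D: 0 + 2(56.96) = 113.9

114 mol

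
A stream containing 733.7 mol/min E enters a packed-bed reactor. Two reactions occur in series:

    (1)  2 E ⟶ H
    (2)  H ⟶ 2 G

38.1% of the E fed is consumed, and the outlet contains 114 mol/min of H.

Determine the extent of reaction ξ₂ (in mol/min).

Conversion of E: E consumed = 2ξ₁ = 0.381 × 733.7 → ξ₁ = 139.8 mol/min.
H balance: n_H = 0 + 1ξ₁ − 1ξ₂ = 114 → ξ₂ = (1·139.8 − 114)/1 = 25.77 mol/min.
Outlet amounts (n = n₀ + Σ ν·ξ):
  E: 733.7 − 2(139.8) = 454.2
  H: 0 + 1(139.8) − 1(25.77) = 114
  G: 0 + 2(25.77) = 51.54

ξ₂ = 25.8 mol/min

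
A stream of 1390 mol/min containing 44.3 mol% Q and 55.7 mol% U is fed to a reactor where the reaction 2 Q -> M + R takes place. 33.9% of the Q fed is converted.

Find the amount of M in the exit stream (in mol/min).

104 mol/min

Q reacted = 0.339 × 615.8 = 208.7 mol/min; ν_Q = −2, so ξ = 208.7/2 = 104.4 mol/min.
Outlet amounts (n = n₀ + ν ξ):
  Q: 615.8 − 2(104.4) = 407
  M: 0 + 1(104.4) = 104.4
  R: 0 + 1(104.4) = 104.4
  U: 774.2 (inert)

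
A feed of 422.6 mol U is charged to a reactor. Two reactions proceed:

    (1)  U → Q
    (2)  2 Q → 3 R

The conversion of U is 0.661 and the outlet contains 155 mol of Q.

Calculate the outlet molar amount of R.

Conversion of U: U consumed = 1ξ₁ = 0.661 × 422.6 → ξ₁ = 279.3 mol.
Q balance: n_Q = 0 + 1ξ₁ − 2ξ₂ = 155 → ξ₂ = (1·279.3 − 155)/2 = 62.17 mol.
Outlet amounts (n = n₀ + Σ ν·ξ):
  U: 422.6 − 1(279.3) = 143.3
  Q: 0 + 1(279.3) − 2(62.17) = 155
  R: 0 + 3(62.17) = 186.5

187 mol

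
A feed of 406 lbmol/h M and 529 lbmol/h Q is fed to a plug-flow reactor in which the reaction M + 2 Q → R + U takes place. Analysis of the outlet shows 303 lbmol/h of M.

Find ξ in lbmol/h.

ξ = 103 lbmol/h

For M: n = n₀ − 1ξ → 303 = 406 − 1ξ, giving ξ = 103 lbmol/h.
Outlet amounts (n = n₀ + ν ξ):
  M: 406 − 1(103) = 303
  Q: 529 − 2(103) = 323
  R: 0 + 1(103) = 103
  U: 0 + 1(103) = 103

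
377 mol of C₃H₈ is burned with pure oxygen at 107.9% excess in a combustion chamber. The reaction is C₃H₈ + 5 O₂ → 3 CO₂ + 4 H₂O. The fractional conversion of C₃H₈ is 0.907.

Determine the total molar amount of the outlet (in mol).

Stoichiometric O₂ = 5 × 377 = 1885 mol; O₂ fed = 1885 × 2.079 = 3919 mol.
Fuel reacted = 0.907 × 377 → ξ = 341.9 mol.
Outlet (n = n₀ + ν ξ):
  C₃H₈: 377 − 1(341.9) = 35.06
  O₂: 3919 − 5(341.9) = 2209
  CO₂: 0 + 3(341.9) = 1026
  H₂O: 0 + 4(341.9) = 1368
Total out = 35.06 + 2209 + 1026 + 1368 = 4638 mol.

4640 mol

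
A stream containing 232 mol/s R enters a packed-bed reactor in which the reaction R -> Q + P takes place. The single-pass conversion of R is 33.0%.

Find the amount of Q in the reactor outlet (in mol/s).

76.6 mol/s

R reacted = 0.33 × 232 = 76.56 mol/s; ν_R = −1, so ξ = 76.56/1 = 76.56 mol/s.
Outlet amounts (n = n₀ + ν ξ):
  R: 232 − 1(76.56) = 155.4
  Q: 0 + 1(76.56) = 76.56
  P: 0 + 1(76.56) = 76.56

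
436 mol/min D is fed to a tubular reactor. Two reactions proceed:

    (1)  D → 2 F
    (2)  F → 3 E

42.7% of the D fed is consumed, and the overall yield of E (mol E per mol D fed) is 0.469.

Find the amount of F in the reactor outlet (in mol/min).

Conversion of D: D consumed = 1ξ₁ = 0.427 × 436 → ξ₁ = 186.2 mol/min.
Yield of E: 3ξ₂ / 436 = 0.469 → ξ₂ = 68.16 mol/min.
Outlet amounts (n = n₀ + Σ ν·ξ):
  D: 436 − 1(186.2) = 249.8
  F: 0 + 2(186.2) − 1(68.16) = 304.2
  E: 0 + 3(68.16) = 204.5

304 mol/min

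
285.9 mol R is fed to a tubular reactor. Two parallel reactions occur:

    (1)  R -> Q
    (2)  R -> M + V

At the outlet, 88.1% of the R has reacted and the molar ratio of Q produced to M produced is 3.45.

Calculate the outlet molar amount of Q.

Conversion of R: R consumed = 0.881 × 285.9 = 251.9 mol = 1ξ₁ + 1ξ₂.
Selectivity: 1ξ₁ / (1ξ₂) = 3.45 → ξ₁ = 3.45 ξ₂.
Substitute: (1·3.45 + 1) ξ₂ = 251.9 → ξ₂ = 56.6 mol, ξ₁ = 195.3 mol.
Outlet amounts (n = n₀ + Σ ν·ξ):
  R: 285.9 − 1(195.3) − 1(56.6) = 34.02
  Q: 0 + 1(195.3) = 195.3
  M: 0 + 1(56.6) = 56.6
  V: 0 + 1(56.6) = 56.6

195 mol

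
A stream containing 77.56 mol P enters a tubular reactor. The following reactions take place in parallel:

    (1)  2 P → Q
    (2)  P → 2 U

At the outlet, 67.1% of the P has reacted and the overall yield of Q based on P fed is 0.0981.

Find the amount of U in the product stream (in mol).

73.7 mol

Yield of Q: 1ξ₁ / 77.56 = 0.0981 → ξ₁ = 7.609 mol.
Conversion of P: 2ξ₁ + 1ξ₂ = 0.671 × 77.56 = 52.04 → ξ₂ = 36.83 mol.
Outlet amounts (n = n₀ + Σ ν·ξ):
  P: 77.56 − 2(7.609) − 1(36.83) = 25.52
  Q: 0 + 1(7.609) = 7.609
  U: 0 + 2(36.83) = 73.65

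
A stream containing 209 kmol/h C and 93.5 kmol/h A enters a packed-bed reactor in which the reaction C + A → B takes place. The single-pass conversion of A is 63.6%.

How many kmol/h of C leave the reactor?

150 kmol/h

A reacted = 0.636 × 93.5 = 59.47 kmol/h; ν_A = −1, so ξ = 59.47/1 = 59.47 kmol/h.
Outlet amounts (n = n₀ + ν ξ):
  C: 209 − 1(59.47) = 149.5
  A: 93.5 − 1(59.47) = 34.03
  B: 0 + 1(59.47) = 59.47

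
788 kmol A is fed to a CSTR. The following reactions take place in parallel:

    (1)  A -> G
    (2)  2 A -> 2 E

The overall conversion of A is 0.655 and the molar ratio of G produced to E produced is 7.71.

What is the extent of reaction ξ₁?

Conversion of A: A consumed = 0.655 × 788 = 516.1 kmol = 1ξ₁ + 2ξ₂.
Selectivity: 1ξ₁ / (2ξ₂) = 7.71 → ξ₁ = 15.42 ξ₂.
Substitute: (1·15.42 + 2) ξ₂ = 516.1 → ξ₂ = 29.63 kmol, ξ₁ = 456.9 kmol.
Outlet amounts (n = n₀ + Σ ν·ξ):
  A: 788 − 1(456.9) − 2(29.63) = 271.9
  G: 0 + 1(456.9) = 456.9
  E: 0 + 2(29.63) = 59.26

ξ₁ = 457 kmol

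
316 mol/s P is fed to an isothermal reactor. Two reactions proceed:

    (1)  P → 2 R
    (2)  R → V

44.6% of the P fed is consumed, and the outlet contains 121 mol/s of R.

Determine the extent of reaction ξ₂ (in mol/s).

Conversion of P: P consumed = 1ξ₁ = 0.446 × 316 → ξ₁ = 140.9 mol/s.
R balance: n_R = 0 + 2ξ₁ − 1ξ₂ = 121 → ξ₂ = (2·140.9 − 121)/1 = 160.9 mol/s.
Outlet amounts (n = n₀ + Σ ν·ξ):
  P: 316 − 1(140.9) = 175.1
  R: 0 + 2(140.9) − 1(160.9) = 121
  V: 0 + 1(160.9) = 160.9

ξ₂ = 161 mol/s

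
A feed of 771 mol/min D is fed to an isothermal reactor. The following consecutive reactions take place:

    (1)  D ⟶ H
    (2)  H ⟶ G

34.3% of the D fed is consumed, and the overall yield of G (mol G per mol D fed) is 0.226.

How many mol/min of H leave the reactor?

90.2 mol/min

Conversion of D: D consumed = 1ξ₁ = 0.343 × 771 → ξ₁ = 264.5 mol/min.
Yield of G: 1ξ₂ / 771 = 0.226 → ξ₂ = 174.2 mol/min.
Outlet amounts (n = n₀ + Σ ν·ξ):
  D: 771 − 1(264.5) = 506.5
  H: 0 + 1(264.5) − 1(174.2) = 90.21
  G: 0 + 1(174.2) = 174.2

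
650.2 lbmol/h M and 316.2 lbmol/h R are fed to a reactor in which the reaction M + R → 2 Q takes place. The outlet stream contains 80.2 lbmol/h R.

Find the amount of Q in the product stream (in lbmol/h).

472 lbmol/h

For R: n = n₀ − 1ξ → 80.2 = 316.2 − 1ξ, giving ξ = 236 lbmol/h.
Outlet amounts (n = n₀ + ν ξ):
  M: 650.2 − 1(236) = 414.2
  R: 316.2 − 1(236) = 80.2
  Q: 0 + 2(236) = 472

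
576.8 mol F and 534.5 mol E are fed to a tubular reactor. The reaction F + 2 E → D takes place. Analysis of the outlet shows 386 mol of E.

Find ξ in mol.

For E: n = n₀ − 2ξ → 386 = 534.5 − 2ξ, giving ξ = 74.25 mol.
Outlet amounts (n = n₀ + ν ξ):
  F: 576.8 − 1(74.25) = 502.5
  E: 534.5 − 2(74.25) = 386
  D: 0 + 1(74.25) = 74.25

ξ = 74.2 mol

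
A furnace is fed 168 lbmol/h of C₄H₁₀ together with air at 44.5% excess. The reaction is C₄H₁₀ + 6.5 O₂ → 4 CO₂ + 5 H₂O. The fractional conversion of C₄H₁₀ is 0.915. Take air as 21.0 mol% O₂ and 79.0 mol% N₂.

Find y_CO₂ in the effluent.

0.0777

Stoichiometric O₂ = 6.5 × 168 = 1092 lbmol/h; O₂ fed = 1092 × 1.445 = 1578 lbmol/h.
N₂ fed = 1578 × 79/21 = 5936 lbmol/h.
Fuel reacted = 0.915 × 168 → ξ = 153.7 lbmol/h.
Outlet (n = n₀ + ν ξ):
  C₄H₁₀: 168 − 1(153.7) = 14.28
  O₂: 1578 − 6.5(153.7) = 578.8
  N₂: 5936 (inert)
  CO₂: 0 + 4(153.7) = 614.9
  H₂O: 0 + 5(153.7) = 768.6
Total out = 7913 lbmol/h; y_CO₂ = 614.9 / 7913 = 0.07771.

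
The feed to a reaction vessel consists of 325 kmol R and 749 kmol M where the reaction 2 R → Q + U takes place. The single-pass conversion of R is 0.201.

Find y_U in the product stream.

R reacted = 0.201 × 325 = 65.33 kmol; ν_R = −2, so ξ = 65.33/2 = 32.66 kmol.
Outlet amounts (n = n₀ + ν ξ):
  R: 325 − 2(32.66) = 259.7
  Q: 0 + 1(32.66) = 32.66
  U: 0 + 1(32.66) = 32.66
  M: 749 (inert)
Total out = 1074 kmol; y_U = 32.66 / 1074 = 0.03041.

0.0304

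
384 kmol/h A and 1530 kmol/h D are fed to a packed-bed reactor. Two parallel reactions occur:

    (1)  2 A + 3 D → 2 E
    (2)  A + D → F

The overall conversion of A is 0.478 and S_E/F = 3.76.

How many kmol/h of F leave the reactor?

38.6 kmol/h

Conversion of A: A consumed = 0.478 × 384 = 183.6 kmol/h = 2ξ₁ + 1ξ₂.
Selectivity: 2ξ₁ / (1ξ₂) = 3.76 → ξ₁ = 1.88 ξ₂.
Substitute: (2·1.88 + 1) ξ₂ = 183.6 → ξ₂ = 38.56 kmol/h, ξ₁ = 72.5 kmol/h.
Outlet amounts (n = n₀ + Σ ν·ξ):
  A: 384 − 2(72.5) − 1(38.56) = 200.4
  D: 1530 − 3(72.5) − 1(38.56) = 1274
  E: 0 + 2(72.5) = 145
  F: 0 + 1(38.56) = 38.56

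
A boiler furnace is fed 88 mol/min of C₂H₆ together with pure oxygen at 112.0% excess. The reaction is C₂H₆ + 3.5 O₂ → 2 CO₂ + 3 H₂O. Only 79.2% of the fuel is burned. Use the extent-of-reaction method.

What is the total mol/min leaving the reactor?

776 mol/min

Stoichiometric O₂ = 3.5 × 88 = 308 mol/min; O₂ fed = 308 × 2.120 = 653 mol/min.
Fuel reacted = 0.792 × 88 → ξ = 69.7 mol/min.
Outlet (n = n₀ + ν ξ):
  C₂H₆: 88 − 1(69.7) = 18.3
  O₂: 653 − 3.5(69.7) = 409
  CO₂: 0 + 2(69.7) = 139.4
  H₂O: 0 + 3(69.7) = 209.1
Total out = 18.3 + 409 + 139.4 + 209.1 = 775.8 mol/min.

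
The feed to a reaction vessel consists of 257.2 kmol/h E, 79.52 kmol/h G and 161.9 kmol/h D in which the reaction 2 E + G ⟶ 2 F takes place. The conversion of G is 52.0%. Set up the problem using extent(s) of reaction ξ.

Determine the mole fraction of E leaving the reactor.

0.382

G reacted = 0.52 × 79.52 = 41.35 kmol/h; ν_G = −1, so ξ = 41.35/1 = 41.35 kmol/h.
Outlet amounts (n = n₀ + ν ξ):
  E: 257.2 − 2(41.35) = 174.5
  G: 79.52 − 1(41.35) = 38.17
  F: 0 + 2(41.35) = 82.7
  D: 161.9 (inert)
Total out = 457.3 kmol/h; y_E = 174.5 / 457.3 = 0.3816.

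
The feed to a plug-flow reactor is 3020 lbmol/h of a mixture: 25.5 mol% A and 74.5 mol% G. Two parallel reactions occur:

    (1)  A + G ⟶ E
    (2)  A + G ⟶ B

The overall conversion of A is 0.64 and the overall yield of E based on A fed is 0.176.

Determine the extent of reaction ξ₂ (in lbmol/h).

Yield of E: 1ξ₁ / 770.1 = 0.176 → ξ₁ = 135.5 lbmol/h.
Conversion of A: 1ξ₁ + 1ξ₂ = 0.64 × 770.1 = 492.9 → ξ₂ = 357.3 lbmol/h.
Outlet amounts (n = n₀ + Σ ν·ξ):
  A: 770.1 − 1(135.5) − 1(357.3) = 277.2
  G: 2250 − 1(135.5) − 1(357.3) = 1757
  E: 0 + 1(135.5) = 135.5
  B: 0 + 1(357.3) = 357.3

ξ₂ = 357 lbmol/h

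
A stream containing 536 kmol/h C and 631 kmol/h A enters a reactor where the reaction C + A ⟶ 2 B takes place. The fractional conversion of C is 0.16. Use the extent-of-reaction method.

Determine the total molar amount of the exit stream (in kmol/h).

C reacted = 0.16 × 536 = 85.76 kmol/h; ν_C = −1, so ξ = 85.76/1 = 85.76 kmol/h.
Outlet amounts (n = n₀ + ν ξ):
  C: 536 − 1(85.76) = 450.2
  A: 631 − 1(85.76) = 545.2
  B: 0 + 2(85.76) = 171.5
Total out = 450.2 + 545.2 + 171.5 = 1167 kmol/h.

1170 kmol/h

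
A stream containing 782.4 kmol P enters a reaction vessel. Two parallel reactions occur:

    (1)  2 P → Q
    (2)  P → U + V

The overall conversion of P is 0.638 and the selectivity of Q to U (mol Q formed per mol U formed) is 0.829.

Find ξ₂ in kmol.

Conversion of P: P consumed = 0.638 × 782.4 = 499.2 kmol = 2ξ₁ + 1ξ₂.
Selectivity: 1ξ₁ / (1ξ₂) = 0.829 → ξ₁ = 0.829 ξ₂.
Substitute: (2·0.829 + 1) ξ₂ = 499.2 → ξ₂ = 187.8 kmol, ξ₁ = 155.7 kmol.
Outlet amounts (n = n₀ + Σ ν·ξ):
  P: 782.4 − 2(155.7) − 1(187.8) = 283.2
  Q: 0 + 1(155.7) = 155.7
  U: 0 + 1(187.8) = 187.8
  V: 0 + 1(187.8) = 187.8

ξ₂ = 188 kmol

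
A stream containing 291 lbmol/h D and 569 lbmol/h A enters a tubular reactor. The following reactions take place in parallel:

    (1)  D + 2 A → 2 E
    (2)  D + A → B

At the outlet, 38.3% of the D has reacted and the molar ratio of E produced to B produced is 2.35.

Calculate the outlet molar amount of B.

Conversion of D: D consumed = 0.383 × 291 = 111.5 lbmol/h = 1ξ₁ + 1ξ₂.
Selectivity: 2ξ₁ / (1ξ₂) = 2.35 → ξ₁ = 1.175 ξ₂.
Substitute: (1·1.175 + 1) ξ₂ = 111.5 → ξ₂ = 51.24 lbmol/h, ξ₁ = 60.21 lbmol/h.
Outlet amounts (n = n₀ + Σ ν·ξ):
  D: 291 − 1(60.21) − 1(51.24) = 179.5
  A: 569 − 2(60.21) − 1(51.24) = 397.3
  E: 0 + 2(60.21) = 120.4
  B: 0 + 1(51.24) = 51.24

51.2 lbmol/h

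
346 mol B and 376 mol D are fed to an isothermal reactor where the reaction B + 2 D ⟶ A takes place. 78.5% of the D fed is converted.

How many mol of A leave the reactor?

D reacted = 0.785 × 376 = 295.2 mol; ν_D = −2, so ξ = 295.2/2 = 147.6 mol.
Outlet amounts (n = n₀ + ν ξ):
  B: 346 − 1(147.6) = 198.4
  D: 376 − 2(147.6) = 80.84
  A: 0 + 1(147.6) = 147.6

148 mol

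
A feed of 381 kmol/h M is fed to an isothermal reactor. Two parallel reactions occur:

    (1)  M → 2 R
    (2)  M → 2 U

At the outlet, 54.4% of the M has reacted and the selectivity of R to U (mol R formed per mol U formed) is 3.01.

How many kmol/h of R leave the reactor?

Conversion of M: M consumed = 0.544 × 381 = 207.3 kmol/h = 1ξ₁ + 1ξ₂.
Selectivity: 2ξ₁ / (2ξ₂) = 3.01 → ξ₁ = 3.01 ξ₂.
Substitute: (1·3.01 + 1) ξ₂ = 207.3 → ξ₂ = 51.69 kmol/h, ξ₁ = 155.6 kmol/h.
Outlet amounts (n = n₀ + Σ ν·ξ):
  M: 381 − 1(155.6) − 1(51.69) = 173.7
  R: 0 + 2(155.6) = 311.2
  U: 0 + 2(51.69) = 103.4

311 kmol/h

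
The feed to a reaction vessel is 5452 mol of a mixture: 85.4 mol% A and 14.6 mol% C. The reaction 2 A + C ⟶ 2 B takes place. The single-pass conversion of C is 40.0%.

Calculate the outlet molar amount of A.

C reacted = 0.4 × 796 = 318.4 mol; ν_C = −1, so ξ = 318.4/1 = 318.4 mol.
Outlet amounts (n = n₀ + ν ξ):
  A: 4656 − 2(318.4) = 4019
  C: 796 − 1(318.4) = 477.6
  B: 0 + 2(318.4) = 636.8

4020 mol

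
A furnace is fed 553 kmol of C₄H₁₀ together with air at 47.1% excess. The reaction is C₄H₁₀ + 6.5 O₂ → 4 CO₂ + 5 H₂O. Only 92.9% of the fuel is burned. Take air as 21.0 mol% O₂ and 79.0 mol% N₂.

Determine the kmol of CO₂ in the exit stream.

2050 kmol

Stoichiometric O₂ = 6.5 × 553 = 3594 kmol; O₂ fed = 3594 × 1.471 = 5288 kmol.
N₂ fed = 5288 × 79/21 = 19890 kmol.
Fuel reacted = 0.929 × 553 → ξ = 513.7 kmol.
Outlet (n = n₀ + ν ξ):
  C₄H₁₀: 553 − 1(513.7) = 39.26
  O₂: 5288 − 6.5(513.7) = 1948
  N₂: 19890 (inert)
  CO₂: 0 + 4(513.7) = 2055
  H₂O: 0 + 5(513.7) = 2569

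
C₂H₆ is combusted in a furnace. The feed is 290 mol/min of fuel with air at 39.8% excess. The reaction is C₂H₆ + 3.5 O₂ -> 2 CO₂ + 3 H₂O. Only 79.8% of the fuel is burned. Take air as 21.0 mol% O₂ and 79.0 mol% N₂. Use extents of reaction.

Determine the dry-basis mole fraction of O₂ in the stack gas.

Stoichiometric O₂ = 3.5 × 290 = 1015 mol/min; O₂ fed = 1015 × 1.398 = 1419 mol/min.
N₂ fed = 1419 × 79/21 = 5338 mol/min.
Fuel reacted = 0.798 × 290 → ξ = 231.4 mol/min.
Outlet (n = n₀ + ν ξ):
  C₂H₆: 290 − 1(231.4) = 58.58
  O₂: 1419 − 3.5(231.4) = 609
  N₂: 5338 (inert)
  CO₂: 0 + 2(231.4) = 462.8
  H₂O: 0 + 3(231.4) = 694.3
Dry total = 6468 mol/min; y_O₂ (dry) = 609 / 6468 = 0.09415.

0.0941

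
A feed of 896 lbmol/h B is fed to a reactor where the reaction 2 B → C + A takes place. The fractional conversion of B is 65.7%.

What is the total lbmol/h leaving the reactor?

896 lbmol/h

B reacted = 0.657 × 896 = 588.7 lbmol/h; ν_B = −2, so ξ = 588.7/2 = 294.3 lbmol/h.
Outlet amounts (n = n₀ + ν ξ):
  B: 896 − 2(294.3) = 307.3
  C: 0 + 1(294.3) = 294.3
  A: 0 + 1(294.3) = 294.3
Total out = 307.3 + 294.3 + 294.3 = 896 lbmol/h.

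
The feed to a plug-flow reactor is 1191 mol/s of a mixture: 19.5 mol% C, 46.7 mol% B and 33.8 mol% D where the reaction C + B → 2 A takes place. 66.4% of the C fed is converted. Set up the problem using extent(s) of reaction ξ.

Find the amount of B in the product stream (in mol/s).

C reacted = 0.664 × 232.2 = 154.2 mol/s; ν_C = −1, so ξ = 154.2/1 = 154.2 mol/s.
Outlet amounts (n = n₀ + ν ξ):
  C: 232.2 − 1(154.2) = 78.03
  B: 556.2 − 1(154.2) = 402
  A: 0 + 2(154.2) = 308.4
  D: 402.6 (inert)

402 mol/s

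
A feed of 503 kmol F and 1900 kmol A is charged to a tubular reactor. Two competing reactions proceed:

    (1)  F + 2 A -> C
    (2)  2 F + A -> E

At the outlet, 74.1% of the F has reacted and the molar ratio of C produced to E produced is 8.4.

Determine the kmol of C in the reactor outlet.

Conversion of F: F consumed = 0.741 × 503 = 372.7 kmol = 1ξ₁ + 2ξ₂.
Selectivity: 1ξ₁ / (1ξ₂) = 8.4 → ξ₁ = 8.4 ξ₂.
Substitute: (1·8.4 + 2) ξ₂ = 372.7 → ξ₂ = 35.84 kmol, ξ₁ = 301 kmol.
Outlet amounts (n = n₀ + Σ ν·ξ):
  F: 503 − 1(301) − 2(35.84) = 130.3
  A: 1900 − 2(301) − 1(35.84) = 1262
  C: 0 + 1(301) = 301
  E: 0 + 1(35.84) = 35.84

301 kmol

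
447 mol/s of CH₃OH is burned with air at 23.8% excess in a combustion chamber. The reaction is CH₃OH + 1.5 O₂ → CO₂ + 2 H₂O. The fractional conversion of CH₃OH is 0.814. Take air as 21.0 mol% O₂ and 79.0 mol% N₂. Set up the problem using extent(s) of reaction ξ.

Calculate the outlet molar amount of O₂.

284 mol/s

Stoichiometric O₂ = 1.5 × 447 = 670.5 mol/s; O₂ fed = 670.5 × 1.238 = 830.1 mol/s.
N₂ fed = 830.1 × 79/21 = 3123 mol/s.
Fuel reacted = 0.814 × 447 → ξ = 363.9 mol/s.
Outlet (n = n₀ + ν ξ):
  CH₃OH: 447 − 1(363.9) = 83.14
  O₂: 830.1 − 1.5(363.9) = 284.3
  N₂: 3123 (inert)
  CO₂: 0 + 1(363.9) = 363.9
  H₂O: 0 + 2(363.9) = 727.7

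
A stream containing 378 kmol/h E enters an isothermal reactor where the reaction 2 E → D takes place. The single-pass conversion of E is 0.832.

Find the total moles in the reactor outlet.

E reacted = 0.832 × 378 = 314.5 kmol/h; ν_E = −2, so ξ = 314.5/2 = 157.2 kmol/h.
Outlet amounts (n = n₀ + ν ξ):
  E: 378 − 2(157.2) = 63.5
  D: 0 + 1(157.2) = 157.2
Total out = 63.5 + 157.2 = 220.8 kmol/h.

221 kmol/h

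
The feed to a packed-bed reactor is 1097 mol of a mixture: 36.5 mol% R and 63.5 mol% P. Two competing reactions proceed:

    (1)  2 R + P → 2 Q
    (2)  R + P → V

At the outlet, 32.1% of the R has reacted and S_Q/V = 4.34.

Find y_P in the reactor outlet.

Conversion of R: R consumed = 0.321 × 400.4 = 128.5 mol = 2ξ₁ + 1ξ₂.
Selectivity: 2ξ₁ / (1ξ₂) = 4.34 → ξ₁ = 2.17 ξ₂.
Substitute: (2·2.17 + 1) ξ₂ = 128.5 → ξ₂ = 24.07 mol, ξ₁ = 52.23 mol.
Outlet amounts (n = n₀ + Σ ν·ξ):
  R: 400.4 − 2(52.23) − 1(24.07) = 271.9
  P: 696.6 − 1(52.23) − 1(24.07) = 620.3
  Q: 0 + 2(52.23) = 104.5
  V: 0 + 1(24.07) = 24.07
Total out = 1021 mol; y_P = 620.3 / 1021 = 0.6077.

0.608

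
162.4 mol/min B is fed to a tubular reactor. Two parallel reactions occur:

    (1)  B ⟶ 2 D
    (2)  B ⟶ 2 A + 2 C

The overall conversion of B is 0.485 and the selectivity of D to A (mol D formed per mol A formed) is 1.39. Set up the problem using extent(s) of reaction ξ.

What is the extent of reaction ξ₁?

ξ₁ = 45.8 mol/min

Conversion of B: B consumed = 0.485 × 162.4 = 78.76 mol/min = 1ξ₁ + 1ξ₂.
Selectivity: 2ξ₁ / (2ξ₂) = 1.39 → ξ₁ = 1.39 ξ₂.
Substitute: (1·1.39 + 1) ξ₂ = 78.76 → ξ₂ = 32.96 mol/min, ξ₁ = 45.81 mol/min.
Outlet amounts (n = n₀ + Σ ν·ξ):
  B: 162.4 − 1(45.81) − 1(32.96) = 83.64
  D: 0 + 2(45.81) = 91.62
  A: 0 + 2(32.96) = 65.91
  C: 0 + 2(32.96) = 65.91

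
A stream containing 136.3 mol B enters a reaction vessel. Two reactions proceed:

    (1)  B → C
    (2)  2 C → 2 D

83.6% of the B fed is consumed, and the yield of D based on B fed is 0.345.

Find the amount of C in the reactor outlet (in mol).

Conversion of B: B consumed = 1ξ₁ = 0.836 × 136.3 → ξ₁ = 113.9 mol.
Yield of D: 2ξ₂ / 136.3 = 0.345 → ξ₂ = 23.51 mol.
Outlet amounts (n = n₀ + Σ ν·ξ):
  B: 136.3 − 1(113.9) = 22.35
  C: 0 + 1(113.9) − 2(23.51) = 66.92
  D: 0 + 2(23.51) = 47.02

66.9 mol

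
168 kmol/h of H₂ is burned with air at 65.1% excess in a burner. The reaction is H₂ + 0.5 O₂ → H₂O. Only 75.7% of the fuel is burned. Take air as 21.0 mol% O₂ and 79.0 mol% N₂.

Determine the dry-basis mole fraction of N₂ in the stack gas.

Stoichiometric O₂ = 0.5 × 168 = 84 kmol/h; O₂ fed = 84 × 1.651 = 138.7 kmol/h.
N₂ fed = 138.7 × 79/21 = 521.7 kmol/h.
Fuel reacted = 0.757 × 168 → ξ = 127.2 kmol/h.
Outlet (n = n₀ + ν ξ):
  H₂: 168 − 1(127.2) = 40.82
  O₂: 138.7 − 0.5(127.2) = 75.1
  N₂: 521.7 (inert)
  H₂O: 0 + 1(127.2) = 127.2
Dry total = 637.6 kmol/h; y_N₂ (dry) = 521.7 / 637.6 = 0.8182.

0.818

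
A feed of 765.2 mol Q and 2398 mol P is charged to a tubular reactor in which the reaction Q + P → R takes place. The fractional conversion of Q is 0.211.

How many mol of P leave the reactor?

Q reacted = 0.211 × 765.2 = 161.5 mol; ν_Q = −1, so ξ = 161.5/1 = 161.5 mol.
Outlet amounts (n = n₀ + ν ξ):
  Q: 765.2 − 1(161.5) = 603.7
  P: 2398 − 1(161.5) = 2237
  R: 0 + 1(161.5) = 161.5

2240 mol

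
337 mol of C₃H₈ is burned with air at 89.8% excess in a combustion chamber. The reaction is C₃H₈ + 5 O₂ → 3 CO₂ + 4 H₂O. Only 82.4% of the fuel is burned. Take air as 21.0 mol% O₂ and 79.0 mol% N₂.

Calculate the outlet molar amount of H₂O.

1110 mol

Stoichiometric O₂ = 5 × 337 = 1685 mol; O₂ fed = 1685 × 1.898 = 3198 mol.
N₂ fed = 3198 × 79/21 = 12030 mol.
Fuel reacted = 0.824 × 337 → ξ = 277.7 mol.
Outlet (n = n₀ + ν ξ):
  C₃H₈: 337 − 1(277.7) = 59.31
  O₂: 3198 − 5(277.7) = 1810
  N₂: 12030 (inert)
  CO₂: 0 + 3(277.7) = 833.1
  H₂O: 0 + 4(277.7) = 1111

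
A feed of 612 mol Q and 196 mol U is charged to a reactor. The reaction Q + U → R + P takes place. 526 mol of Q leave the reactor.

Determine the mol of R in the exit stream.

For Q: n = n₀ − 1ξ → 526 = 612 − 1ξ, giving ξ = 86 mol.
Outlet amounts (n = n₀ + ν ξ):
  Q: 612 − 1(86) = 526
  U: 196 − 1(86) = 110
  R: 0 + 1(86) = 86
  P: 0 + 1(86) = 86

86 mol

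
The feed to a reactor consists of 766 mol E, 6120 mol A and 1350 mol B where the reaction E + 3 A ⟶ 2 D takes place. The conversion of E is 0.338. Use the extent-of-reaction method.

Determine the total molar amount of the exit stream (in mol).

7720 mol

E reacted = 0.338 × 766 = 258.9 mol; ν_E = −1, so ξ = 258.9/1 = 258.9 mol.
Outlet amounts (n = n₀ + ν ξ):
  E: 766 − 1(258.9) = 507.1
  A: 6120 − 3(258.9) = 5343
  D: 0 + 2(258.9) = 517.8
  B: 1350 (inert)
Total out = 507.1 + 5343 + 517.8 + 1350 = 7718 mol.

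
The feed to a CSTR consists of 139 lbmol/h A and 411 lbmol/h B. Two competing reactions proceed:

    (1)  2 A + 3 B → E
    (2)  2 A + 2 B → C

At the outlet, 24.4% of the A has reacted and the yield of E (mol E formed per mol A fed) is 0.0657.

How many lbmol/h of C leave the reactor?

7.83 lbmol/h

Yield of E: 1ξ₁ / 139 = 0.0657 → ξ₁ = 9.132 lbmol/h.
Conversion of A: 2ξ₁ + 2ξ₂ = 0.244 × 139 = 33.92 → ξ₂ = 7.826 lbmol/h.
Outlet amounts (n = n₀ + Σ ν·ξ):
  A: 139 − 2(9.132) − 2(7.826) = 105.1
  B: 411 − 3(9.132) − 2(7.826) = 368
  E: 0 + 1(9.132) = 9.132
  C: 0 + 1(7.826) = 7.826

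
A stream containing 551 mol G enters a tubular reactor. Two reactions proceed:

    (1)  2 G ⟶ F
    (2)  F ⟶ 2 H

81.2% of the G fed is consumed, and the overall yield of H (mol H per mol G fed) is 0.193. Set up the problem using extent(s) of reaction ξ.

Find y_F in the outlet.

0.448

Conversion of G: G consumed = 2ξ₁ = 0.812 × 551 → ξ₁ = 223.7 mol.
Yield of H: 2ξ₂ / 551 = 0.193 → ξ₂ = 53.17 mol.
Outlet amounts (n = n₀ + Σ ν·ξ):
  G: 551 − 2(223.7) = 103.6
  F: 0 + 1(223.7) − 1(53.17) = 170.5
  H: 0 + 2(53.17) = 106.3
Total out = 380.5 mol; y_F = 170.5 / 380.5 = 0.4482.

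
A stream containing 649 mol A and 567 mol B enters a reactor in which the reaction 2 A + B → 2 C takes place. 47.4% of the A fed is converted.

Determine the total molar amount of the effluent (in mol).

A reacted = 0.474 × 649 = 307.6 mol; ν_A = −2, so ξ = 307.6/2 = 153.8 mol.
Outlet amounts (n = n₀ + ν ξ):
  A: 649 − 2(153.8) = 341.4
  B: 567 − 1(153.8) = 413.2
  C: 0 + 2(153.8) = 307.6
Total out = 341.4 + 413.2 + 307.6 = 1062 mol.

1060 mol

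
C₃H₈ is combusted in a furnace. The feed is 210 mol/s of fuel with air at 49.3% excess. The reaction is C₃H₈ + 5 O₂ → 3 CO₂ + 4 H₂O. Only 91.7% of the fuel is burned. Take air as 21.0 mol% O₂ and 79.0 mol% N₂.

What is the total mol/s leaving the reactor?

7870 mol/s

Stoichiometric O₂ = 5 × 210 = 1050 mol/s; O₂ fed = 1050 × 1.493 = 1568 mol/s.
N₂ fed = 1568 × 79/21 = 5897 mol/s.
Fuel reacted = 0.917 × 210 → ξ = 192.6 mol/s.
Outlet (n = n₀ + ν ξ):
  C₃H₈: 210 − 1(192.6) = 17.43
  O₂: 1568 − 5(192.6) = 604.8
  N₂: 5897 (inert)
  CO₂: 0 + 3(192.6) = 577.7
  H₂O: 0 + 4(192.6) = 770.3
Total out = 17.43 + 604.8 + 5897 + 577.7 + 770.3 = 7868 mol/s.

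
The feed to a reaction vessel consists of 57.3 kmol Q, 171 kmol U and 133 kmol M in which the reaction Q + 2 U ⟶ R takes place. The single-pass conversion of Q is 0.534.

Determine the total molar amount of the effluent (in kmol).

300 kmol

Q reacted = 0.534 × 57.3 = 30.6 kmol; ν_Q = −1, so ξ = 30.6/1 = 30.6 kmol.
Outlet amounts (n = n₀ + ν ξ):
  Q: 57.3 − 1(30.6) = 26.7
  U: 171 − 2(30.6) = 109.8
  R: 0 + 1(30.6) = 30.6
  M: 133 (inert)
Total out = 26.7 + 109.8 + 30.6 + 133 = 300.1 kmol.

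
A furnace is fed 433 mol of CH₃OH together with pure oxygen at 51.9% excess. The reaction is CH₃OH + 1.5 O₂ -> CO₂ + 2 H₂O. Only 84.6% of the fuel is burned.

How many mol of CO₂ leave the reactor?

Stoichiometric O₂ = 1.5 × 433 = 649.5 mol; O₂ fed = 649.5 × 1.519 = 986.6 mol.
Fuel reacted = 0.846 × 433 → ξ = 366.3 mol.
Outlet (n = n₀ + ν ξ):
  CH₃OH: 433 − 1(366.3) = 66.68
  O₂: 986.6 − 1.5(366.3) = 437.1
  CO₂: 0 + 1(366.3) = 366.3
  H₂O: 0 + 2(366.3) = 732.6

366 mol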